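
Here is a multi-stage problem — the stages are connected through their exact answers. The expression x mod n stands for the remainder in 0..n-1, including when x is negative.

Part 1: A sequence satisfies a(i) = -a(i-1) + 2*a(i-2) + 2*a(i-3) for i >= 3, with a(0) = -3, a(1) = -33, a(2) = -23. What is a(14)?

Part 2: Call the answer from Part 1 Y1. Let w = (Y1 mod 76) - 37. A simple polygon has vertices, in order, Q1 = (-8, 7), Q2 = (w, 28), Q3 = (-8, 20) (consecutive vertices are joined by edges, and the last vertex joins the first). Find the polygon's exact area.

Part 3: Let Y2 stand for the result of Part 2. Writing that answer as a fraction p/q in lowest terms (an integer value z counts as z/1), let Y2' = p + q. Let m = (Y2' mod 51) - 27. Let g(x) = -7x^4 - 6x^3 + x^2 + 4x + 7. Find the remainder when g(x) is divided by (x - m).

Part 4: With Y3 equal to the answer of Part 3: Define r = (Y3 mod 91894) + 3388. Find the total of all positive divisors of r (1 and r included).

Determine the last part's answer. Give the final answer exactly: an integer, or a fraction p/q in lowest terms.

96064

Part 1: a(3) = -1*(-23) + 2*(-33) + 2*(-3) = -49; iterating: a(3)=-49, a(4)=-63, a(5)=-81, a(6)=-143, a(7)=-145, a(8)=-303, a(9)=-273, a(10)=-623, a(11)=-529, a(12)=-1263, a(13)=-1041, a(14)=-2543; answer -2543
Part 2: Y1 = -2543; w = 4; cross terms: (-8*28 - 4*7)=-252, (4*20 - -8*28)=304, (-8*7 - -8*20)=104; twice the area = |156| = 156; area = 78; answer 78
Part 3: Y2 = 78; threaded value p + q = 79; m = 1; remainder = value at the root: -7*(1)^4 - 6*(1)^3 + 1*(1)^2 + 4*(1)^1 + 7 = (-7) + (-6) + (1) + (4) + (7) = -1; answer -1
Part 4: Y3 = -1; r = 95281; 95281 = 151 * 631; sigma = (1 + 151) * (1 + 631) = 152 * 632 = 96064; answer 96064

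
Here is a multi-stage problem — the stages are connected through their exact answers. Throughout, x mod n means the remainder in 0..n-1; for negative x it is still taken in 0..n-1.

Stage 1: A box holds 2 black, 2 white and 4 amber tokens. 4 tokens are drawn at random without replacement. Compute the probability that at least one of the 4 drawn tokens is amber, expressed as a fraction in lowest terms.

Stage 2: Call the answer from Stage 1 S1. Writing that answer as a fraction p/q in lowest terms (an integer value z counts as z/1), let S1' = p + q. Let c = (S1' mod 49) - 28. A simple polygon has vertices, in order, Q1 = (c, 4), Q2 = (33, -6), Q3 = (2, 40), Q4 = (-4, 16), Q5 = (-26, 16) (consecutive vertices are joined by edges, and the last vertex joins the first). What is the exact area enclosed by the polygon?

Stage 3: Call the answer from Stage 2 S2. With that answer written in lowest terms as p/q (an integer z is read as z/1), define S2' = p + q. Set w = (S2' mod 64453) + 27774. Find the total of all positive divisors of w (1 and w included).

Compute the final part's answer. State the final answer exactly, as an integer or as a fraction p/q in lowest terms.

66416

Stage 1: total draws C(8,4) = 70; complement C(4,4) = 1; favorable 70 - 1 = 69; P = 69/70; answer 69/70
Stage 2: S1 = 69/70; threaded value p + q = 139; c = 13; cross terms: (13*-6 - 33*4)=-210, (33*40 - 2*-6)=1332, (2*16 - -4*40)=192, (-4*16 - -26*16)=352, (-26*4 - 13*16)=-312; twice the area = |1354| = 1354; area = 677; answer 677
Stage 3: S2 = 677; threaded value p + q = 678; w = 28452; 28452 = 2^2 * 3 * 2371; sigma = (1 + 2 + 4) * (1 + 3) * (1 + 2371) = 7 * 4 * 2372 = 66416; answer 66416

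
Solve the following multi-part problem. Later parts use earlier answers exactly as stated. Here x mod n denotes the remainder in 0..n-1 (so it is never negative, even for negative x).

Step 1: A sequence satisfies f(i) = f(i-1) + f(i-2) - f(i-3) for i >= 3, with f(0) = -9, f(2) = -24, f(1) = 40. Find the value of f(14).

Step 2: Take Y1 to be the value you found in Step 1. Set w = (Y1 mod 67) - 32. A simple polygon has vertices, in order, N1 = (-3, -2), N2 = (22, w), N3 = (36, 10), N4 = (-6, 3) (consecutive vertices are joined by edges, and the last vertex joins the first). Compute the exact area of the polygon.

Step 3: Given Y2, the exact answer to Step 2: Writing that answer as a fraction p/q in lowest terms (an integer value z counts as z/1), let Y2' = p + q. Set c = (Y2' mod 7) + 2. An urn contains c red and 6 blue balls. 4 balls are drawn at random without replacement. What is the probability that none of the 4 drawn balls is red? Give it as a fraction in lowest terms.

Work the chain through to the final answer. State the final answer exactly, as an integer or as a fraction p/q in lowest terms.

Step 1: f(3) = 1*(-24) + 1*(40) - 1*(-9) = 25; iterating: f(3)=25, f(4)=-39, f(5)=10, f(6)=-54, f(7)=-5, f(8)=-69, f(9)=-20, f(10)=-84, f(11)=-35, f(12)=-99, f(13)=-50, f(14)=-114; answer -114
Step 2: Y1 = -114; w = -12; cross terms: (-3*-12 - 22*-2)=80, (22*10 - 36*-12)=652, (36*3 - -6*10)=168, (-6*-2 - -3*3)=21; twice the area = |921| = 921; area = 921/2; answer 921/2
Step 3: Y2 = 921/2; threaded value p + q = 923; c = 8; total draws C(14,4) = 1001; favorable C(6,4) = 15; P = 15/1001; answer 15/1001

15/1001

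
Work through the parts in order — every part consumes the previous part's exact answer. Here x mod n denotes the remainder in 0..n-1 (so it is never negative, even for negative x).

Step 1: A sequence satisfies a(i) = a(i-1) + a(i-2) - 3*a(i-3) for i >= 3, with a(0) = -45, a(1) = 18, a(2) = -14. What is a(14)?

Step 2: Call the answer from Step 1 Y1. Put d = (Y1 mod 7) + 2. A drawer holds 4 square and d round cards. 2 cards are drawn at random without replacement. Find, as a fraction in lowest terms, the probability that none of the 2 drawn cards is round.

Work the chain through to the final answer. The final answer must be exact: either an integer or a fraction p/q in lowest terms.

Step 1: a(3) = 1*(-14) + 1*(18) - 3*(-45) = 139; iterating: a(3)=139, a(4)=71, a(5)=252, a(6)=-94, a(7)=-55, a(8)=-905, a(9)=-678, a(10)=-1418, a(11)=619, a(12)=1235, a(13)=6108, a(14)=5486; answer 5486
Step 2: Y1 = 5486; d = 7; total draws C(11,2) = 55; favorable C(4,2) = 6; P = 6/55; answer 6/55

6/55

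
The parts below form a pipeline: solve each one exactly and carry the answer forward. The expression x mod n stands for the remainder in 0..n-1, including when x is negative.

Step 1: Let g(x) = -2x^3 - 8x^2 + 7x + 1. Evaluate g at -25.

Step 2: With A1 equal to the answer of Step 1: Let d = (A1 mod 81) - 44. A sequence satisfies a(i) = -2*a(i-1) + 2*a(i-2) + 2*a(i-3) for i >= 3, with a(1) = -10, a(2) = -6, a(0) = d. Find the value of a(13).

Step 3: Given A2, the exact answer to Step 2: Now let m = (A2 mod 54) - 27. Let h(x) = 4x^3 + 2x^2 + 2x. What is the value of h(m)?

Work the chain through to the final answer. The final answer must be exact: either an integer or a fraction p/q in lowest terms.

Step 1: -2*(-25)^3 - 8*(-25)^2 + 7*(-25)^1 + 1 = (31250) + (-5000) + (-175) + (1) = 26076; answer 26076
Step 2: A1 = 26076; d = 31; a(3) = -2*(-6) + 2*(-10) + 2*(31) = 54; iterating: a(3)=54, a(4)=-140, a(5)=376, a(6)=-924, a(7)=2320, a(8)=-5736, a(9)=14264, a(10)=-35360, a(11)=87776, a(12)=-217744, a(13)=540320; answer 540320
Step 3: A2 = 540320; m = 23; 4*(23)^3 + 2*(23)^2 + 2*(23)^1 = (48668) + (1058) + (46) = 49772; answer 49772

49772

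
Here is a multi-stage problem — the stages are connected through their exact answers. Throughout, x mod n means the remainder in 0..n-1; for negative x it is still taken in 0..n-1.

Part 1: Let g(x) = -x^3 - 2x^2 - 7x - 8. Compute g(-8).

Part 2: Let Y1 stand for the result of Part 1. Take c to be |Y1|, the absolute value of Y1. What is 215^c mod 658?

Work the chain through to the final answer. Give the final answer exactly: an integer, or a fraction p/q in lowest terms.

Part 1: -1*(-8)^3 - 2*(-8)^2 - 7*(-8)^1 - 8 = (512) + (-128) + (56) + (-8) = 432; answer 432
Part 2: Y1 = 432; c = 432; squarings mod 658: 215^1=215, 215^2=165, 215^4=247, 215^8=473, 215^16=9, 215^32=81, 215^64=639, 215^128=361, 215^256=37; 215^432 = 215^16 * 215^32 * 215^128 * 215^256 = 169 (mod 658); answer 169

169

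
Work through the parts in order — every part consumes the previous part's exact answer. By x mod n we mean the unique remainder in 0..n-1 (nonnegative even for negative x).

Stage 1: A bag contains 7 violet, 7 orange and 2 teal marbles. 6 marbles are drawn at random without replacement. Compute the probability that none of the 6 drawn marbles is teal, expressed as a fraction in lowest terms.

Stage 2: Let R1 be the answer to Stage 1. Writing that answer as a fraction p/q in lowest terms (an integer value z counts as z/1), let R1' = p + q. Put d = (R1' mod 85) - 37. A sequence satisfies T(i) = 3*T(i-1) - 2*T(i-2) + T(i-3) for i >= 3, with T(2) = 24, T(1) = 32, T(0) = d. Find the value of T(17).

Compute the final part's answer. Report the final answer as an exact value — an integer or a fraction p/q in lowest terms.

Stage 1: total draws C(16,6) = 8008; favorable C(14,6) = 3003; P = 3/8; answer 3/8
Stage 2: R1 = 3/8; threaded value p + q = 11; d = -26; T(3) = 3*(24) - 2*(32) + 1*(-26) = -18; iterating: T(3)=-18, T(4)=-70, T(5)=-150, T(6)=-328, T(7)=-754, T(8)=-1756, T(9)=-4088, T(10)=-9506, T(11)=-22098, T(12)=-51370, T(13)=-119420, T(14)=-277618, T(15)=-645384, T(16)=-1500336, T(17)=-3487858; answer -3487858

-3487858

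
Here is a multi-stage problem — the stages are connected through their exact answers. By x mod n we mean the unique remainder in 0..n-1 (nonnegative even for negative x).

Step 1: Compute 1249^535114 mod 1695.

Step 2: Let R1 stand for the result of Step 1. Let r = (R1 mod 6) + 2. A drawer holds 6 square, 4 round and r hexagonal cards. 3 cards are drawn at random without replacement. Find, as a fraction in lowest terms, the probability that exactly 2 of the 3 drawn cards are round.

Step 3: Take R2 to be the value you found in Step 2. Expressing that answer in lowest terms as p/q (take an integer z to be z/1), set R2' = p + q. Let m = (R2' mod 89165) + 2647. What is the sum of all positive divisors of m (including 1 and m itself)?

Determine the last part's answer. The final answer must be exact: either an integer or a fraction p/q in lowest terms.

Step 1: squarings mod 1695: 1249^1=1249, 1249^2=601, 1249^4=166, 1249^8=436, 1249^16=256, 1249^32=1126, 1249^64=16, 1249^128=256, 1249^256=1126, 1249^512=16, 1249^1024=256, 1249^2048=1126, 1249^4096=16, 1249^8192=256, 1249^16384=1126, 1249^32768=16, 1249^65536=256, 1249^131072=1126, 1249^262144=16, 1249^524288=256; 1249^535114 = 1249^2 * 1249^8 * 1249^64 * 1249^512 * 1249^2048 * 1249^8192 * 1249^524288 = 31 (mod 1695); answer 31
Step 2: R1 = 31; r = 3; total draws C(13,3) = 286; favorable C(4,2)*C(9,1) = 54; P = 27/143; answer 27/143
Step 3: R2 = 27/143; threaded value p + q = 170; m = 2817; 2817 = 3^2 * 313; sigma = (1 + 3 + 9) * (1 + 313) = 13 * 314 = 4082; answer 4082

4082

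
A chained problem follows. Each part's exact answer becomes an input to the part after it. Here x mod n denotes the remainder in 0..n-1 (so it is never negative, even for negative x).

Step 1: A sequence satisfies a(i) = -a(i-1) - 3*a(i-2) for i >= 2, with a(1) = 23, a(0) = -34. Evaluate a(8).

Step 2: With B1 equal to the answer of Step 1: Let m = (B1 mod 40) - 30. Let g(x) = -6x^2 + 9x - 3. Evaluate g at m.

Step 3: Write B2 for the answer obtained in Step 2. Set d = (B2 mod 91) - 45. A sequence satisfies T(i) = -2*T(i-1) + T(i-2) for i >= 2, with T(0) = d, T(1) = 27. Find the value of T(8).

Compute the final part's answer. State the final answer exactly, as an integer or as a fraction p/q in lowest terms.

-14227

Step 1: a(2) = -1*(23) - 3*(-34) = 79; iterating: a(2)=79, a(3)=-148, a(4)=-89, a(5)=533, a(6)=-266, a(7)=-1333, a(8)=2131; answer 2131
Step 2: B1 = 2131; m = -19; -6*(-19)^2 + 9*(-19)^1 - 3 = (-2166) + (-171) + (-3) = -2340; answer -2340
Step 3: B2 = -2340; d = -19; T(2) = -2*(27) + 1*(-19) = -73; iterating: T(2)=-73, T(3)=173, T(4)=-419, T(5)=1011, T(6)=-2441, T(7)=5893, T(8)=-14227; answer -14227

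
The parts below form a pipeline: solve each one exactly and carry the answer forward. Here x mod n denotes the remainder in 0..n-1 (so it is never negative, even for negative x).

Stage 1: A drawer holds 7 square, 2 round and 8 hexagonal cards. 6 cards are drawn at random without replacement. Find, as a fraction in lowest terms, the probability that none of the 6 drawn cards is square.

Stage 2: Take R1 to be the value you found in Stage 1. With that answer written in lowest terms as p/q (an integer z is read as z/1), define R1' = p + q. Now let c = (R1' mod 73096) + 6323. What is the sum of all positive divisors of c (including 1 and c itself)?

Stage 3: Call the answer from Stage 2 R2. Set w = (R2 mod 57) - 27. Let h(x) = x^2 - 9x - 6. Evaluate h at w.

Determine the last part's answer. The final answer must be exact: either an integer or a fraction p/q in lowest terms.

-24

Stage 1: total draws C(17,6) = 12376; favorable C(10,6) = 210; P = 15/884; answer 15/884
Stage 2: R1 = 15/884; threaded value p + q = 899; c = 7222; 7222 = 2 * 23 * 157; sigma = (1 + 2) * (1 + 23) * (1 + 157) = 3 * 24 * 158 = 11376; answer 11376
Stage 3: R2 = 11376; w = 6; 1*(6)^2 - 9*(6)^1 - 6 = (36) + (-54) + (-6) = -24; answer -24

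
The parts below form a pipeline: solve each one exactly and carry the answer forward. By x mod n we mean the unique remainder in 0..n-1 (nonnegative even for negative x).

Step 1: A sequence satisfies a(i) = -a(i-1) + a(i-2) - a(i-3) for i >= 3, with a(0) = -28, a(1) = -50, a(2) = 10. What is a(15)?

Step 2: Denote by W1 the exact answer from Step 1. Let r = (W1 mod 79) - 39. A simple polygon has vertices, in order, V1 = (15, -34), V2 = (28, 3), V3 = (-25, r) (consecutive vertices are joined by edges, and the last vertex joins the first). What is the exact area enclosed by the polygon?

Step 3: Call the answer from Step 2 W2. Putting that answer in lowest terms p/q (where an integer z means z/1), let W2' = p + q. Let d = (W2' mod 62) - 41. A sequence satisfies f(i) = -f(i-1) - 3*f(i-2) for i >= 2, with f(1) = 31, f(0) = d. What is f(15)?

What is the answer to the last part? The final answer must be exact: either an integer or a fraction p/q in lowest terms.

6073

Step 1: a(3) = -1*(10) + 1*(-50) - 1*(-28) = -32; iterating: a(3)=-32, a(4)=92, a(5)=-134, a(6)=258, a(7)=-484, a(8)=876, a(9)=-1618, a(10)=2978, a(11)=-5472, a(12)=10068, a(13)=-18518, a(14)=34058, a(15)=-62644; answer -62644
Step 2: W1 = -62644; r = -36; cross terms: (15*3 - 28*-34)=997, (28*-36 - -25*3)=-933, (-25*-34 - 15*-36)=1390; twice the area = |1454| = 1454; area = 727; answer 727
Step 3: W2 = 727; threaded value p + q = 728; d = 5; f(2) = -1*(31) - 3*(5) = -46; iterating: f(2)=-46, f(3)=-47, f(4)=185, f(5)=-44, f(6)=-511, f(7)=643, f(8)=890, f(9)=-2819, f(10)=149, f(11)=8308, f(12)=-8755, f(13)=-16169, f(14)=42434, f(15)=6073; answer 6073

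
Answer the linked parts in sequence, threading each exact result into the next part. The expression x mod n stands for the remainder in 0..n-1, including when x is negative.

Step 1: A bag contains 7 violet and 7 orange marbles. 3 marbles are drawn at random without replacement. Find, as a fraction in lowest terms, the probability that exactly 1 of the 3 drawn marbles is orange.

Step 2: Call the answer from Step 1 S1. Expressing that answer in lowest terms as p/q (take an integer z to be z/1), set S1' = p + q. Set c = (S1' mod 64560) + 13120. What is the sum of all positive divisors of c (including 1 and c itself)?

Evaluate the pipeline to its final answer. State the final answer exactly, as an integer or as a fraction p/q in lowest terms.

Step 1: total draws C(14,3) = 364; favorable C(7,1)*C(7,2) = 147; P = 21/52; answer 21/52
Step 2: S1 = 21/52; threaded value p + q = 73; c = 13193; 13193 = 79 * 167; sigma = (1 + 79) * (1 + 167) = 80 * 168 = 13440; answer 13440

13440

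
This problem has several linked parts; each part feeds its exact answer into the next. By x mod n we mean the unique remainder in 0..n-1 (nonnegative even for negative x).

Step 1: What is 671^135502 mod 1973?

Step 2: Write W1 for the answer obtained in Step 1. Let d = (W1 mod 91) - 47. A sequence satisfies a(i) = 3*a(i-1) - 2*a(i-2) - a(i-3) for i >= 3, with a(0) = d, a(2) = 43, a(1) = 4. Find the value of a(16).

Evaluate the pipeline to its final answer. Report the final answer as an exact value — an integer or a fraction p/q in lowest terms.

-315029

Step 1: squarings mod 1973: 671^1=671, 671^2=397, 671^4=1742, 671^8=90, 671^16=208, 671^32=1831, 671^64=434, 671^128=921, 671^256=1824, 671^512=498, 671^1024=1379, 671^2048=1642, 671^4096=1046, 671^8192=1074, 671^16384=1244, 671^32768=704, 671^65536=393, 671^131072=555; 671^135502 = 671^2 * 671^4 * 671^8 * 671^64 * 671^256 * 671^4096 * 671^131072 = 1942 (mod 1973); answer 1942
Step 2: W1 = 1942; d = -16; a(3) = 3*(43) - 2*(4) - 1*(-16) = 137; iterating: a(3)=137, a(4)=321, a(5)=646, a(6)=1159, a(7)=1864, a(8)=2628, a(9)=2997, a(10)=1871, a(11)=-3009, a(12)=-15766, a(13)=-43151, a(14)=-94912, a(15)=-182668, a(16)=-315029; answer -315029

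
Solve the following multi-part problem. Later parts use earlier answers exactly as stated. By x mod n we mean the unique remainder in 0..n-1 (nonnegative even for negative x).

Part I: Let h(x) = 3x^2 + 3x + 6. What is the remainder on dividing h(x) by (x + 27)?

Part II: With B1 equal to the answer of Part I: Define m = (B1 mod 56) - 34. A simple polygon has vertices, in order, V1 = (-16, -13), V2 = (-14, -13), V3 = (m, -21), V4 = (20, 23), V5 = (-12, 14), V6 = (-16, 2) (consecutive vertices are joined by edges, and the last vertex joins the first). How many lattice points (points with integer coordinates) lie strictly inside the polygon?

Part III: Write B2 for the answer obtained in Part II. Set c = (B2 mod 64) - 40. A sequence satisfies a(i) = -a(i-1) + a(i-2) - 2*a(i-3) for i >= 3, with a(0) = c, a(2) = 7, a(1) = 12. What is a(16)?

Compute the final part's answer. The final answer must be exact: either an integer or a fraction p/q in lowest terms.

Part I: remainder = value at the root: 3*(-27)^2 + 3*(-27)^1 + 6 = (2187) + (-81) + (6) = 2112; answer 2112
Part II: B1 = 2112; m = 6; cross terms: (-16*-13 - -14*-13)=26, (-14*-21 - 6*-13)=372, (6*23 - 20*-21)=558, (20*14 - -12*23)=556, (-12*2 - -16*14)=200, (-16*-13 - -16*2)=240; twice the area = |1952| = 1952; area = 976; boundary points = 2 + 4 + 2 + 1 + 4 + 15 = 28; strictly interior points = area - boundary/2 + 1 = 963; answer 963
Part III: B2 = 963; c = -37; a(3) = -1*(7) + 1*(12) - 2*(-37) = 79; iterating: a(3)=79, a(4)=-96, a(5)=161, a(6)=-415, a(7)=768, a(8)=-1505, a(9)=3103, a(10)=-6144, a(11)=12257, a(12)=-24607, a(13)=49152, a(14)=-98273, a(15)=196639, a(16)=-393216; answer -393216

-393216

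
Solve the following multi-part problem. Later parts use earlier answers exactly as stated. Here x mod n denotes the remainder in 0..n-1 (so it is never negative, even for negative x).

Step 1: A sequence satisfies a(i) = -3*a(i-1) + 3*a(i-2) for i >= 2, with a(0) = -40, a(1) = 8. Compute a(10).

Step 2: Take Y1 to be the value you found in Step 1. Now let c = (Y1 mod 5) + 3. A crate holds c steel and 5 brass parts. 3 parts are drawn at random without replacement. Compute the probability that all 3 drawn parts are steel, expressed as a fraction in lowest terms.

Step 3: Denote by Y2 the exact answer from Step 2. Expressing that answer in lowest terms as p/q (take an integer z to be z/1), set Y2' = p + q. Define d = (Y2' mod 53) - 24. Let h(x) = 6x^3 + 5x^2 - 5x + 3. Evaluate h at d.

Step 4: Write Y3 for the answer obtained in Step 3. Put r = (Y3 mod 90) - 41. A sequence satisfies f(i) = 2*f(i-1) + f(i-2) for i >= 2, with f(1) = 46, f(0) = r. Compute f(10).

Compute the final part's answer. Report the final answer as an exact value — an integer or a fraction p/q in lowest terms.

142878

Step 1: a(2) = -3*(8) + 3*(-40) = -144; iterating: a(2)=-144, a(3)=456, a(4)=-1800, a(5)=6768, a(6)=-25704, a(7)=97416, a(8)=-369360, a(9)=1400328, a(10)=-5309064; answer -5309064
Step 2: Y1 = -5309064; c = 4; total draws C(9,3) = 84; favorable C(4,3) = 4; P = 1/21; answer 1/21
Step 3: Y2 = 1/21; threaded value p + q = 22; d = -2; 6*(-2)^3 + 5*(-2)^2 - 5*(-2)^1 + 3 = (-48) + (20) + (10) + (3) = -15; answer -15
Step 4: Y3 = -15; r = 34; f(2) = 2*(46) + 1*(34) = 126; iterating: f(2)=126, f(3)=298, f(4)=722, f(5)=1742, f(6)=4206, f(7)=10154, f(8)=24514, f(9)=59182, f(10)=142878; answer 142878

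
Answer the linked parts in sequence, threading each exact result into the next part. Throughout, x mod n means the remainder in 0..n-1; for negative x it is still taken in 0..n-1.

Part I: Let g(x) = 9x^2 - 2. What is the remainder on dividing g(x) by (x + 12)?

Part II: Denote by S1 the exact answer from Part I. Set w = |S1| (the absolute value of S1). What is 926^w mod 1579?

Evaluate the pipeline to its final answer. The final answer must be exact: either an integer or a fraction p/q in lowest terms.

Part I: remainder = value at the root: 9*(-12)^2 - 2 = (1296) + (-2) = 1294; answer 1294
Part II: S1 = 1294; w = 1294; squarings mod 1579: 926^1=926, 926^2=79, 926^4=1504, 926^8=888, 926^16=623, 926^32=1274, 926^64=1443, 926^128=1127, 926^256=613, 926^512=1546, 926^1024=1089; 926^1294 = 926^2 * 926^4 * 926^8 * 926^256 * 926^1024 = 339 (mod 1579); answer 339

339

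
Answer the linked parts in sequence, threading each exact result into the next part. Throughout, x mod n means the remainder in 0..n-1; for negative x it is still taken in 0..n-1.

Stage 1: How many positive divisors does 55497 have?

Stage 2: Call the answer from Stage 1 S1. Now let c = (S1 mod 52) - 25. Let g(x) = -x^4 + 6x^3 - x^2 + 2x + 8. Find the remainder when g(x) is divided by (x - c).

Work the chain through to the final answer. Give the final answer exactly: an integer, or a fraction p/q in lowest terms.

Stage 1: 55497 = 3 * 13 * 1423; number of divisors = (1+1) * (1+1) * (1+1) = 8; answer 8
Stage 2: S1 = 8; c = -17; remainder = value at the root: -1*(-17)^4 + 6*(-17)^3 - 1*(-17)^2 + 2*(-17)^1 + 8 = (-83521) + (-29478) + (-289) + (-34) + (8) = -113314; answer -113314

-113314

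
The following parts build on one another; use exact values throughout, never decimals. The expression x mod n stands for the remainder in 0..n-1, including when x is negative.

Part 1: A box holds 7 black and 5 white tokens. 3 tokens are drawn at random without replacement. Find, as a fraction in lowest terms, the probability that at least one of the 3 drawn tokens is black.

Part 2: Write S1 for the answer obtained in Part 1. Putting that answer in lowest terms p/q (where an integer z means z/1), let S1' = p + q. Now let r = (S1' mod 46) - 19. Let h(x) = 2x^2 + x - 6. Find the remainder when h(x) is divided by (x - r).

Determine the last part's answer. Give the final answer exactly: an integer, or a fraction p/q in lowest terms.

Part 1: total draws C(12,3) = 220; complement C(5,3) = 10; favorable 220 - 10 = 210; P = 21/22; answer 21/22
Part 2: S1 = 21/22; threaded value p + q = 43; r = 24; remainder = value at the root: 2*(24)^2 + 1*(24)^1 - 6 = (1152) + (24) + (-6) = 1170; answer 1170

1170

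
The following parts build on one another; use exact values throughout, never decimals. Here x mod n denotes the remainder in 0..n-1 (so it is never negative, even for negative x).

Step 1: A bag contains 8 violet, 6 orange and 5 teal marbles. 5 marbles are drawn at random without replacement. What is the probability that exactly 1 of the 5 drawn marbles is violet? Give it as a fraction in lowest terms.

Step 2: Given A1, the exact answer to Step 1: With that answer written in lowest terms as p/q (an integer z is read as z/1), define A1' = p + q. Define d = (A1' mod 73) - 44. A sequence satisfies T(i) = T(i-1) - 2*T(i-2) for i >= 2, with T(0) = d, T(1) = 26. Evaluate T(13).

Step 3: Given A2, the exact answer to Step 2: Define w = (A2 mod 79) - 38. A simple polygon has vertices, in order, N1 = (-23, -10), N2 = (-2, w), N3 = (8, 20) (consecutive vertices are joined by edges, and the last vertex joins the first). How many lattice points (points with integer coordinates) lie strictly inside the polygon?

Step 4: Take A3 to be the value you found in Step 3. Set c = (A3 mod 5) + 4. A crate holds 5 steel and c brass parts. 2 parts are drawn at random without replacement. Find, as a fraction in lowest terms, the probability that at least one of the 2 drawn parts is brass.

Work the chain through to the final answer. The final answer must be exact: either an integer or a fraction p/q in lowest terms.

Step 1: total draws C(19,5) = 11628; favorable C(8,1)*C(11,4) = 2640; P = 220/969; answer 220/969
Step 2: A1 = 220/969; threaded value p + q = 1189; d = -23; T(2) = 1*(26) - 2*(-23) = 72; iterating: T(2)=72, T(3)=20, T(4)=-124, T(5)=-164, T(6)=84, T(7)=412, T(8)=244, T(9)=-580, T(10)=-1068, T(11)=92, T(12)=2228, T(13)=2044; answer 2044
Step 3: A2 = 2044; w = 31; cross terms: (-23*31 - -2*-10)=-733, (-2*20 - 8*31)=-288, (8*-10 - -23*20)=380; twice the area = |-641| = 641; area = 641/2; boundary points = 1 + 1 + 1 = 3; strictly interior points = area - boundary/2 + 1 = 320; answer 320
Step 4: A3 = 320; c = 4; total draws C(9,2) = 36; complement C(5,2) = 10; favorable 36 - 10 = 26; P = 13/18; answer 13/18

13/18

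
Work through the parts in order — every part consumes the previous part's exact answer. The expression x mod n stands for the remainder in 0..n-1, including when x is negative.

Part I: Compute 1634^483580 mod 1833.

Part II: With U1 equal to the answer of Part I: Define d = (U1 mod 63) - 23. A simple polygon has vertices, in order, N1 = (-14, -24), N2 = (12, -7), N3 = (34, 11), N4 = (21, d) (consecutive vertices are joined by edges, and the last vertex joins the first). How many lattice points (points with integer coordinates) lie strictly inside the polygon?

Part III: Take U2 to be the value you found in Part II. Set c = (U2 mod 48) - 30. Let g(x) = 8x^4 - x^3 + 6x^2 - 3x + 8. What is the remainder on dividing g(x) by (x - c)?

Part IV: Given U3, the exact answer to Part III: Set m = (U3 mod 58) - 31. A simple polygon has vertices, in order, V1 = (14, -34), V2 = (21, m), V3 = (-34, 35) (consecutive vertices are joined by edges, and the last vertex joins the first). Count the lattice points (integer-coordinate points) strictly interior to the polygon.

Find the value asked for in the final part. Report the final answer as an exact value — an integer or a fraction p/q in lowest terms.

Part I: squarings mod 1833: 1634^1=1634, 1634^2=1108, 1634^4=1387, 1634^8=952, 1634^16=802, 1634^32=1654, 1634^64=880, 1634^128=874, 1634^256=1348, 1634^512=601, 1634^1024=100, 1634^2048=835, 1634^4096=685, 1634^8192=1810, 1634^16384=529, 1634^32768=1225, 1634^65536=1231, 1634^131072=1303, 1634^262144=451; 1634^483580 = 1634^4 * 1634^8 * 1634^16 * 1634^32 * 1634^64 * 1634^128 * 1634^8192 * 1634^16384 * 1634^65536 * 1634^131072 * 1634^262144 = 958 (mod 1833); answer 958
Part II: U1 = 958; d = -10; cross terms: (-14*-7 - 12*-24)=386, (12*11 - 34*-7)=370, (34*-10 - 21*11)=-571, (21*-24 - -14*-10)=-644; twice the area = |-459| = 459; area = 459/2; boundary points = 1 + 2 + 1 + 7 = 11; strictly interior points = area - boundary/2 + 1 = 225; answer 225
Part III: U2 = 225; c = 3; remainder = value at the root: 8*(3)^4 - 1*(3)^3 + 6*(3)^2 - 3*(3)^1 + 8 = (648) + (-27) + (54) + (-9) + (8) = 674; answer 674
Part IV: U3 = 674; m = 5; cross terms: (14*5 - 21*-34)=784, (21*35 - -34*5)=905, (-34*-34 - 14*35)=666; twice the area = |2355| = 2355; area = 2355/2; boundary points = 1 + 5 + 3 = 9; strictly interior points = area - boundary/2 + 1 = 1174; answer 1174

1174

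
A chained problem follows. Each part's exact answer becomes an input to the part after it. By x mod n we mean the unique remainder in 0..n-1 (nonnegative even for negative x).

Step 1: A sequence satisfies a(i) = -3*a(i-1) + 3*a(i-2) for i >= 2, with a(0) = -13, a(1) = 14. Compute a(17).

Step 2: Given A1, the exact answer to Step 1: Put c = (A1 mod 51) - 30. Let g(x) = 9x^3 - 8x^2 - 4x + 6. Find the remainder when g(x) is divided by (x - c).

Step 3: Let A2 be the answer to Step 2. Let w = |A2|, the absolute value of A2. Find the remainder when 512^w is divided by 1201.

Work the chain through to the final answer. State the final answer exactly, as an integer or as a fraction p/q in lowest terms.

139

Step 1: a(2) = -3*(14) + 3*(-13) = -81; iterating: a(2)=-81, a(3)=285, a(4)=-1098, a(5)=4149, a(6)=-15741, a(7)=59670, a(8)=-226233, a(9)=857709, a(10)=-3251826, a(11)=12328605, a(12)=-46741293, a(13)=177209694, a(14)=-671852961, a(15)=2547187965, a(16)=-9657122778, a(17)=36612932229; answer 36612932229
Step 2: A1 = 36612932229; c = 18; remainder = value at the root: 9*(18)^3 - 8*(18)^2 - 4*(18)^1 + 6 = (52488) + (-2592) + (-72) + (6) = 49830; answer 49830
Step 3: A2 = 49830; w = 49830; squarings mod 1201: 512^1=512, 512^2=326, 512^4=588, 512^8=1057, 512^16=319, 512^32=877, 512^64=489, 512^128=122, 512^256=472, 512^512=599, 512^1024=903, 512^2048=1131, 512^4096=96, 512^8192=809, 512^16384=1137, 512^32768=493; 512^49830 = 512^2 * 512^4 * 512^32 * 512^128 * 512^512 * 512^16384 * 512^32768 = 139 (mod 1201); answer 139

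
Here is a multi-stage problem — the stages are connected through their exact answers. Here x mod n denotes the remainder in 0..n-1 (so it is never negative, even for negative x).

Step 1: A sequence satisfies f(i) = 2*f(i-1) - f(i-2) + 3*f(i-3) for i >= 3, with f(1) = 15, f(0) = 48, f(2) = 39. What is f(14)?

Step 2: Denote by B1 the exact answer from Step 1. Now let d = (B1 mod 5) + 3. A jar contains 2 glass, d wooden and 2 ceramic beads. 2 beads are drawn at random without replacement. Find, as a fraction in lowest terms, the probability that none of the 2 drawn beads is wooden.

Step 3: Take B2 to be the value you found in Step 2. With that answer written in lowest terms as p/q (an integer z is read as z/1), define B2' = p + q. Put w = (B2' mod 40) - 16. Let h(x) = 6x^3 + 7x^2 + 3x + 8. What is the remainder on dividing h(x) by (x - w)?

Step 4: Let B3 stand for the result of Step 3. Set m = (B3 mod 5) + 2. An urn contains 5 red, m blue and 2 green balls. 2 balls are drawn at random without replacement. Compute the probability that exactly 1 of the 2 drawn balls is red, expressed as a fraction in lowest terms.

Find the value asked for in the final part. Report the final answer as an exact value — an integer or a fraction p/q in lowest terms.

20/39

Step 1: f(3) = 2*(39) - 1*(15) + 3*(48) = 207; iterating: f(3)=207, f(4)=420, f(5)=750, f(6)=1701, f(7)=3912, f(8)=8373, f(9)=17937, f(10)=39237, f(11)=85656, f(12)=185886, f(13)=403827, f(14)=878736; answer 878736
Step 2: B1 = 878736; d = 4; total draws C(8,2) = 28; favorable C(4,2) = 6; P = 3/14; answer 3/14
Step 3: B2 = 3/14; threaded value p + q = 17; w = 1; remainder = value at the root: 6*(1)^3 + 7*(1)^2 + 3*(1)^1 + 8 = (6) + (7) + (3) + (8) = 24; answer 24
Step 4: B3 = 24; m = 6; total draws C(13,2) = 78; favorable C(5,1)*C(8,1) = 40; P = 20/39; answer 20/39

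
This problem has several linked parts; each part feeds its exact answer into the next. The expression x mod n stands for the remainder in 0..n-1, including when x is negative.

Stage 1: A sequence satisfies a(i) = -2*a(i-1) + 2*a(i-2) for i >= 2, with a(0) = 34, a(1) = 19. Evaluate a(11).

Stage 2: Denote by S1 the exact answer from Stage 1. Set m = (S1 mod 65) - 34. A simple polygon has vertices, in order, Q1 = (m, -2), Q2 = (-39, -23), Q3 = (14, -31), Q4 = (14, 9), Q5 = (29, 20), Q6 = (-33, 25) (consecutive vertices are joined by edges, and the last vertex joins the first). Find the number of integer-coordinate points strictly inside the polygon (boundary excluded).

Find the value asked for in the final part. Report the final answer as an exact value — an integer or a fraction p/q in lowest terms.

Stage 1: a(2) = -2*(19) + 2*(34) = 30; iterating: a(2)=30, a(3)=-22, a(4)=104, a(5)=-252, a(6)=712, a(7)=-1928, a(8)=5280, a(9)=-14416, a(10)=39392, a(11)=-107616; answer -107616
Stage 2: S1 = -107616; m = -10; cross terms: (-10*-23 - -39*-2)=152, (-39*-31 - 14*-23)=1531, (14*9 - 14*-31)=560, (14*20 - 29*9)=19, (29*25 - -33*20)=1385, (-33*-2 - -10*25)=316; twice the area = |3963| = 3963; area = 3963/2; boundary points = 1 + 1 + 40 + 1 + 1 + 1 = 45; strictly interior points = area - boundary/2 + 1 = 1960; answer 1960

1960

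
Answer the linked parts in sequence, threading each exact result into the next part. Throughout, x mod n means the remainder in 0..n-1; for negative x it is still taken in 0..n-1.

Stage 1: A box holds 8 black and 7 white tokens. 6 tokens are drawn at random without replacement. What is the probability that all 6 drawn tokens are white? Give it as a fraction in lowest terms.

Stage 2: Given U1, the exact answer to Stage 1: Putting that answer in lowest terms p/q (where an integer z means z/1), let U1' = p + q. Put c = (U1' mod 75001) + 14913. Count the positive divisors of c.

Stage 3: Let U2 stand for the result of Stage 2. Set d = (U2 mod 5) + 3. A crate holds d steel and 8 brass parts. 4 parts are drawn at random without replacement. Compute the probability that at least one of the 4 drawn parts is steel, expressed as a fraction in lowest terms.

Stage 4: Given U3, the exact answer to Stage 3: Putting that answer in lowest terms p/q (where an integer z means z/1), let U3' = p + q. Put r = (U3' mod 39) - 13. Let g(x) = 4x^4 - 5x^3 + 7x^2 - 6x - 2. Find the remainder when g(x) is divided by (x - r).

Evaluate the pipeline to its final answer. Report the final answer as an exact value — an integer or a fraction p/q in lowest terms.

Stage 1: total draws C(15,6) = 5005; favorable C(7,6) = 7; P = 1/715; answer 1/715
Stage 2: U1 = 1/715; threaded value p + q = 716; c = 15629; 15629 is prime, so its only divisors are 1 and 15629; count = 2; answer 2
Stage 3: U2 = 2; d = 5; total draws C(13,4) = 715; complement C(8,4) = 70; favorable 715 - 70 = 645; P = 129/143; answer 129/143
Stage 4: U3 = 129/143; threaded value p + q = 272; r = 25; remainder = value at the root: 4*(25)^4 - 5*(25)^3 + 7*(25)^2 - 6*(25)^1 - 2 = (1562500) + (-78125) + (4375) + (-150) + (-2) = 1488598; answer 1488598

1488598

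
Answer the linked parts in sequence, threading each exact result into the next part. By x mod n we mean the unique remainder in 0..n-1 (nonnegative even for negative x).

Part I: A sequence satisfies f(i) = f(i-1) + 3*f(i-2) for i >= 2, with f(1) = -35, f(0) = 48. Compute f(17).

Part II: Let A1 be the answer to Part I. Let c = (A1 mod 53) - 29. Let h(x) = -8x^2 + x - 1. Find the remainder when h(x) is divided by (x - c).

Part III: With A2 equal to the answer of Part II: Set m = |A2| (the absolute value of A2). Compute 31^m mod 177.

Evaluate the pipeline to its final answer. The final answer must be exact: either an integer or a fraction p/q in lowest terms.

Part I: f(2) = 1*(-35) + 3*(48) = 109; iterating: f(2)=109, f(3)=4, f(4)=331, f(5)=343, f(6)=1336, f(7)=2365, f(8)=6373, f(9)=13468, f(10)=32587, f(11)=72991, f(12)=170752, f(13)=389725, f(14)=901981, f(15)=2071156, f(16)=4777099, f(17)=10990567; answer 10990567
Part II: A1 = 10990567; c = -19; remainder = value at the root: -8*(-19)^2 + 1*(-19)^1 - 1 = (-2888) + (-19) + (-1) = -2908; answer -2908
Part III: A2 = -2908; m = 2908; squarings mod 177: 31^1=31, 31^2=76, 31^4=112, 31^8=154, 31^16=175, 31^32=4, 31^64=16, 31^128=79, 31^256=46, 31^512=169, 31^1024=64, 31^2048=25; 31^2908 = 31^4 * 31^8 * 31^16 * 31^64 * 31^256 * 31^512 * 31^2048 = 154 (mod 177); answer 154

154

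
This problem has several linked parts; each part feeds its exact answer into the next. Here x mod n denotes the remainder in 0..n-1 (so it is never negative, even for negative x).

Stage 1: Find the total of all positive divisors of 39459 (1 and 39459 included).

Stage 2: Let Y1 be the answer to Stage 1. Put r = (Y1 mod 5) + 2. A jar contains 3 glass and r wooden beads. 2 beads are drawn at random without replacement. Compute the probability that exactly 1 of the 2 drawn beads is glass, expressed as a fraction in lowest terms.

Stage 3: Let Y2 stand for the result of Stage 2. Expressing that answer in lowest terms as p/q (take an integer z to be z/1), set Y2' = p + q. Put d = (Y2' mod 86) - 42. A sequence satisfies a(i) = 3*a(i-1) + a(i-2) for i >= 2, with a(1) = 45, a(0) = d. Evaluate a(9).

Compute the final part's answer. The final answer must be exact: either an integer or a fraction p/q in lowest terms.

450132

Stage 1: 39459 = 3 * 7 * 1879; sigma = (1 + 3) * (1 + 7) * (1 + 1879) = 4 * 8 * 1880 = 60160; answer 60160
Stage 2: Y1 = 60160; r = 2; total draws C(5,2) = 10; favorable C(3,1)*C(2,1) = 6; P = 3/5; answer 3/5
Stage 3: Y2 = 3/5; threaded value p + q = 8; d = -34; a(2) = 3*(45) + 1*(-34) = 101; iterating: a(2)=101, a(3)=348, a(4)=1145, a(5)=3783, a(6)=12494, a(7)=41265, a(8)=136289, a(9)=450132; answer 450132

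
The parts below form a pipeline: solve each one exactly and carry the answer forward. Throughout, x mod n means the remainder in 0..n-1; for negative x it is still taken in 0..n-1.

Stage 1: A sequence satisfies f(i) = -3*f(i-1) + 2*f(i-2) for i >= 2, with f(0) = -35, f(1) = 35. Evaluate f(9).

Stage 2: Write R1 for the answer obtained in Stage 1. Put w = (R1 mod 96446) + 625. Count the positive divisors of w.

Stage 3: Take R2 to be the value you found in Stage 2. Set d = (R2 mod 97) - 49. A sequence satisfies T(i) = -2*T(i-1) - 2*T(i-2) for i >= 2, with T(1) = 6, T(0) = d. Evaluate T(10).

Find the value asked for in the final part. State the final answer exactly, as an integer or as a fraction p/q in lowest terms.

Stage 1: f(2) = -3*(35) + 2*(-35) = -175; iterating: f(2)=-175, f(3)=595, f(4)=-2135, f(5)=7595, f(6)=-27055, f(7)=96355, f(8)=-343175, f(9)=1222235; answer 1222235
Stage 2: R1 = 1222235; w = 65508; 65508 = 2^2 * 3 * 53 * 103; number of divisors = (2+1) * (1+1) * (1+1) * (1+1) = 24; answer 24
Stage 3: R2 = 24; d = -25; T(2) = -2*(6) - 2*(-25) = 38; iterating: T(2)=38, T(3)=-88, T(4)=100, T(5)=-24, T(6)=-152, T(7)=352, T(8)=-400, T(9)=96, T(10)=608; answer 608

608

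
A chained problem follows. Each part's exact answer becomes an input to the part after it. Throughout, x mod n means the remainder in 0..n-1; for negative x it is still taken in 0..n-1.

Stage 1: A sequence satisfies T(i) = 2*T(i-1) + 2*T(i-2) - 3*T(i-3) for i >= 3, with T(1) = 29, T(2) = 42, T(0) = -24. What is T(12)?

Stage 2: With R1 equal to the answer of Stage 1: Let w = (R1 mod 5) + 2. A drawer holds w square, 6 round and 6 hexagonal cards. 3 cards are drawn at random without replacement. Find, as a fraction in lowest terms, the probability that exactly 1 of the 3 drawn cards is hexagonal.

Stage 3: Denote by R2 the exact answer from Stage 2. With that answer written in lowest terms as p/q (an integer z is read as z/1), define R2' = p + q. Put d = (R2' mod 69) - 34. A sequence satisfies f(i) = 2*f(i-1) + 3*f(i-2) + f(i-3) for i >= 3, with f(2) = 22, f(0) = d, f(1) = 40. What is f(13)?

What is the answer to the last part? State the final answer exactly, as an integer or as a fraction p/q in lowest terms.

Stage 1: T(3) = 2*(42) + 2*(29) - 3*(-24) = 214; iterating: T(3)=214, T(4)=425, T(5)=1152, T(6)=2512, T(7)=6053, T(8)=13674, T(9)=31918, T(10)=73025, T(11)=168864, T(12)=388024; answer 388024
Stage 2: R1 = 388024; w = 6; total draws C(18,3) = 816; favorable C(6,1)*C(12,2) = 396; P = 33/68; answer 33/68
Stage 3: R2 = 33/68; threaded value p + q = 101; d = -2; f(3) = 2*(22) + 3*(40) + 1*(-2) = 162; iterating: f(3)=162, f(4)=430, f(5)=1368, f(6)=4188, f(7)=12910, f(8)=39752, f(9)=122422, f(10)=377010, f(11)=1161038, f(12)=3575528, f(13)=11011180; answer 11011180

11011180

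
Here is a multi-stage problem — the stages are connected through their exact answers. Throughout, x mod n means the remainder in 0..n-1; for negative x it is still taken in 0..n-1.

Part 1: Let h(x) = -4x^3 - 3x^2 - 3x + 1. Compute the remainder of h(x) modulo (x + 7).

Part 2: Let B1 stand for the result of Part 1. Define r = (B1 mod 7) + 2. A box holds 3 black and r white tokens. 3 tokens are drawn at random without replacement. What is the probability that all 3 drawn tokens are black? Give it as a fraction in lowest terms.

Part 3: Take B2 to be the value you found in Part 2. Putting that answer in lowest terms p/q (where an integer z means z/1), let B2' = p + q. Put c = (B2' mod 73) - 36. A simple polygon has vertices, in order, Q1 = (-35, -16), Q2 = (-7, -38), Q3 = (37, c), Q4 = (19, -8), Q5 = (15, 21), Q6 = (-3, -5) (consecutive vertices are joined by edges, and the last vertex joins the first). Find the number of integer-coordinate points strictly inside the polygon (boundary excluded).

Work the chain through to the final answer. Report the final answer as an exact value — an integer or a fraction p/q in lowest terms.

1546

Part 1: remainder = value at the root: -4*(-7)^3 - 3*(-7)^2 - 3*(-7)^1 + 1 = (1372) + (-147) + (21) + (1) = 1247; answer 1247
Part 2: B1 = 1247; r = 3; total draws C(6,3) = 20; favorable C(3,3) = 1; P = 1/20; answer 1/20
Part 3: B2 = 1/20; threaded value p + q = 21; c = -15; cross terms: (-35*-38 - -7*-16)=1218, (-7*-15 - 37*-38)=1511, (37*-8 - 19*-15)=-11, (19*21 - 15*-8)=519, (15*-5 - -3*21)=-12, (-3*-16 - -35*-5)=-127; twice the area = |3098| = 3098; area = 1549; boundary points = 2 + 1 + 1 + 1 + 2 + 1 = 8; strictly interior points = area - boundary/2 + 1 = 1546; answer 1546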